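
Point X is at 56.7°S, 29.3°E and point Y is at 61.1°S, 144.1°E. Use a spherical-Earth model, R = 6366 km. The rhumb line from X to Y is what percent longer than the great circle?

14.9%

Great circle: σ = 0.9015 rad → d_gc = Rσ = 5739.0 km
Rhumb: Δφ = -0.0768, Δλ = +2.0036, Δψ = -0.1489, q = Δφ/Δψ = 0.5157 → d_rh = R√(Δφ²+q²Δλ²) = 6596.1 km
Excess = (6596.1 − 5739.0) / 5739.0 = 857.1 / 5739.0 = 14.93% ≈ 14.9%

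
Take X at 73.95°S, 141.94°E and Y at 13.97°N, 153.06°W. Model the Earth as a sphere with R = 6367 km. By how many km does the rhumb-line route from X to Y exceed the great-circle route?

229 km

Great circle: cos σ = sin φ₁ sin φ₂ + cos φ₁ cos φ₂ cos Δλ,  σ = 1.6897 rad → d_gc = 10758.3 km
Rhumb line: Δψ = +2.2054, q = Δφ/Δψ = 0.6958, d_rh = R√(Δφ²+q²Δλ²) = 10987.0 km
Excess = 10987.0 − 10758.3 = 228.7 ≈ 229 km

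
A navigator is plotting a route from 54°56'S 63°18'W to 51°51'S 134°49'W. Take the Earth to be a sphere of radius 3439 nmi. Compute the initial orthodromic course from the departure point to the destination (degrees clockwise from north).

θ = atan2( sin Δλ·cos φ₂ ,  cos φ₁ sin φ₂ − sin φ₁ cos φ₂ cos Δλ )
  = atan2(-0.5859, -0.2915) = 243.55°

243.5°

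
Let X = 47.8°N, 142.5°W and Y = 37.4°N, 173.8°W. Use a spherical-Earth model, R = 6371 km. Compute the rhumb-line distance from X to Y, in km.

2802 km

Δψ = ln[tan(π/4+φ₂/2)/tan(π/4+φ₁/2)] = -0.2475;  Δφ = -0.1815 rad,  Δλ = -0.5463 rad
q = Δφ/Δψ = 0.7334
d = R·√(Δφ² + q²Δλ²) = 6371·0.43983 = 2802 km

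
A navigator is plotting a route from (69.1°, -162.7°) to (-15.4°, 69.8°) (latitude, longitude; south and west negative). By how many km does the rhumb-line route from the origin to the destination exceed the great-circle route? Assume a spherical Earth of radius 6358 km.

Great circle: cos σ = sin φ₁ sin φ₂ + cos φ₁ cos φ₂ cos Δλ,  σ = 2.0459 rad → d_gc = 13008.0 km
Rhumb line: Δψ = -1.9625, q = Δφ/Δψ = 0.7515, d_rh = R√(Δφ²+q²Δλ²) = 14176.4 km
Excess = 14176.4 − 13008.0 = 1168.4 ≈ 1168 km

1168 km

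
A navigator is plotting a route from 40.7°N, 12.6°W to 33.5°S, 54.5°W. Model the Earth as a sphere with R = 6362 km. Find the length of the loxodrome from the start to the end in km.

9295 km

Δψ = ln[tan(π/4+φ₂/2)/tan(π/4+φ₁/2)] = -1.4001;  Δφ = -1.2950 rad,  Δλ = -0.7313 rad
q = Δφ/Δψ = 0.9250
d = R·√(Δφ² + q²Δλ²) = 6362·1.46104 = 9295 km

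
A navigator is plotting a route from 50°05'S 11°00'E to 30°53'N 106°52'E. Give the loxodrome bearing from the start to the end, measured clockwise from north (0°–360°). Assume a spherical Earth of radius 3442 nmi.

46.6°

Meridional parts: M(φ₁)=-1.0129, M(φ₂)=+0.5672 → ΔM = +1.5801;  Δλ = +1.6732 rad
tan C = Δλ / ΔM = +1.0589 → C = 46.64°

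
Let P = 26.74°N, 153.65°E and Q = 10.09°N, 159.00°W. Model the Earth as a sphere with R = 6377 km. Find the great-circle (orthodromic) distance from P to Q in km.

Haversine: a = sin²(Δφ/2)+cos φ₁ cos φ₂ sin²(Δλ/2) = 0.16273;  σ = 2·atan2(√a,√(1−a))
σ = 47.582° → d = Rσ = 6377·0.83047 = 5296 km

5296 km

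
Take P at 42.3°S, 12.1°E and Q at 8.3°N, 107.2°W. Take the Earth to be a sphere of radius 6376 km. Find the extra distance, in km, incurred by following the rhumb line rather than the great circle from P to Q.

401 km

Great circle: cos σ = sin φ₁ sin φ₂ + cos φ₁ cos φ₂ cos Δλ,  σ = 2.0435 rad → d_gc = 13029.57 km
Rhumb line: Δψ = +0.9616, q = Δφ/Δψ = 0.9184, d_rh = R√(Δφ²+q²Δλ²) = 13430.12 km
Excess = 13430.12 − 13029.57 = 400.55 ≈ 401 km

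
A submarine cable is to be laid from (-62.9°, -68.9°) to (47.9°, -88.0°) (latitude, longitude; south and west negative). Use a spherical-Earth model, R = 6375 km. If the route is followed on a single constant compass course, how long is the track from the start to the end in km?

Δψ = ln[tan(π/4+φ₂/2)/tan(π/4+φ₁/2)] = +2.3778;  Δφ = +1.9338 rad,  Δλ = -0.3334 rad
q = Δφ/Δψ = 0.8133
d = R·√(Δφ² + q²Δλ²) = 6375·1.95274 = 12449 km

12449 km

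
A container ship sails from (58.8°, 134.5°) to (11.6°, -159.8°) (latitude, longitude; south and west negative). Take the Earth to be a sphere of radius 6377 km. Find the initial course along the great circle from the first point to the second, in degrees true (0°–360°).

105.1°

N = sin Δλ·cos φ₂ = +0.8928;  D = cos φ₁ sin φ₂ − sin φ₁ cos φ₂ cos Δλ = -0.2406
initial course = atan2(N, D) = 105.08°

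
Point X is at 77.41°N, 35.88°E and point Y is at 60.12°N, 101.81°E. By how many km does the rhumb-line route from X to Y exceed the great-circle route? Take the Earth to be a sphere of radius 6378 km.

Great circle: cos σ = sin φ₁ sin φ₂ + cos φ₁ cos φ₂ cos Δλ,  σ = 0.4723 rad → d_gc = 3012.5 km
Rhumb line: Δψ = -0.8833, q = Δφ/Δψ = 0.3416, d_rh = R√(Δφ²+q²Δλ²) = 3160.9 km
Excess = 3160.9 − 3012.5 = 148.4 ≈ 148 km

148 km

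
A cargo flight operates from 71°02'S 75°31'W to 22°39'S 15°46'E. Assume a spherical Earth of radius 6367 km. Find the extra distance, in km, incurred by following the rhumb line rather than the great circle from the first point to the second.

Great circle: cos σ = sin φ₁ sin φ₂ + cos φ₁ cos φ₂ cos Δλ,  σ = 1.2052 rad → d_gc = 7673.7 km
Rhumb line: Δψ = +1.3835, q = Δφ/Δψ = 0.6104, d_rh = R√(Δφ²+q²Δλ²) = 8200.3 km
Excess = 8200.3 − 7673.7 = 526.6 ≈ 527 km

527 km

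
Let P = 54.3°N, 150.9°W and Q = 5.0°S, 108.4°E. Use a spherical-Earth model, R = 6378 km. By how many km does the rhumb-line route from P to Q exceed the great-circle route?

Great circle: cos σ = sin φ₁ sin φ₂ + cos φ₁ cos φ₂ cos Δλ,  σ = 1.7505 rad → d_gc = 11164.505 km
Rhumb line: Δψ = -1.2205, q = Δφ/Δψ = 0.8480, d_rh = R√(Δφ²+q²Δλ²) = 11572.998 km
Excess = 11572.998 − 11164.505 = 408.493 ≈ 408 km

408 km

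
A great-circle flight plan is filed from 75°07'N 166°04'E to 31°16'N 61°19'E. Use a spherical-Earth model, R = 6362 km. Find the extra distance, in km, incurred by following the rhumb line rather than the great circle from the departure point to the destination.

747 km

Great circle: cos σ = sin φ₁ sin φ₂ + cos φ₁ cos φ₂ cos Δλ,  σ = 1.1088 rad → d_gc = 7054.4 km
Rhumb line: Δψ = -1.4605, q = Δφ/Δψ = 0.5240, d_rh = R√(Δφ²+q²Δλ²) = 7801.1 km
Excess = 7801.1 − 7054.4 = 746.7 ≈ 747 km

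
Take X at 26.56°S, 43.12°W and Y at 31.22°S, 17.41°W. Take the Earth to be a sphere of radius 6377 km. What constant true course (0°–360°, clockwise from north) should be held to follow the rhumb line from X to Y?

101.7°

Δψ = ln[tan(π/4+φ₂/2)/tan(π/4+φ₁/2)] = -0.0929
Δλ = +0.4487 rad (taken the short way round)
course = atan2(Δλ, Δψ) = 101.70°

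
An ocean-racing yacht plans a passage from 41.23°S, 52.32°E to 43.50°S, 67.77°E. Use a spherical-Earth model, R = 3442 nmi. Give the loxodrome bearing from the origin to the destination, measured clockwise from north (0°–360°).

101.2°

Δψ = ln[tan(π/4+φ₂/2)/tan(π/4+φ₁/2)] = -0.0536
Δλ = +0.2697 rad (taken the short way round)
course = atan2(Δλ, Δψ) = 101.25°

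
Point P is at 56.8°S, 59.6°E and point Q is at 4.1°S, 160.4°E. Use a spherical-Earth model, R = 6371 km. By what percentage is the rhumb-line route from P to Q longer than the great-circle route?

4.9%

Great circle: σ = 1.6133 rad → d_gc = Rσ = 10278.5 km
Rhumb: Δφ = +0.9198, Δλ = +1.7593, Δψ = +1.1387, q = Δφ/Δψ = 0.8078 → d_rh = R√(Δφ²+q²Δλ²) = 10784.9 km
Excess = (10784.9 − 10278.5) / 10278.5 = 506.4 / 10278.5 = 4.93% ≈ 4.9%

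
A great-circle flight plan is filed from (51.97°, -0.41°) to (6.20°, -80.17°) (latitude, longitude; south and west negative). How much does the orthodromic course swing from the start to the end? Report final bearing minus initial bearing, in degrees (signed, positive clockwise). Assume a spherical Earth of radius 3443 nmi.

At departure: θ₁ = atan2(sin Δλ cos φ₂, cos φ₁ sin φ₂ − sin φ₁ cos φ₂ cos Δλ) = 265.75°
At arrival: θ₂ = atan2(sin Δλ cos φ₁, −cos φ₂ sin φ₁ + sin φ₂ cos φ₁ cos Δλ) = 218.17°
Δθ = θ₂ − θ₁ = -47.6°

-47.6°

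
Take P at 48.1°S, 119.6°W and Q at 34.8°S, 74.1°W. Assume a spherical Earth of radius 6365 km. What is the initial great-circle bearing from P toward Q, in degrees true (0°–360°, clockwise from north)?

θ = atan2( sin Δλ·cos φ₂ ,  cos φ₁ sin φ₂ − sin φ₁ cos φ₂ cos Δλ )
  = atan2(+0.5857, +0.0472) = 85.39°

85.4°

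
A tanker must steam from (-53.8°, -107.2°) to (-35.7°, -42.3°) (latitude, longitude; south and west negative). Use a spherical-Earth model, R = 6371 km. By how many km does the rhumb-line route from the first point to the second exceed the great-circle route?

Great circle: cos σ = sin φ₁ sin φ₂ + cos φ₁ cos φ₂ cos Δλ,  σ = 0.8307 rad → d_gc = 5292.5 km
Rhumb line: Δψ = +0.4504, q = Δφ/Δψ = 0.7013, d_rh = R√(Δφ²+q²Δλ²) = 5446.7 km
Excess = 5446.7 − 5292.5 = 154.2 ≈ 154 km

154 km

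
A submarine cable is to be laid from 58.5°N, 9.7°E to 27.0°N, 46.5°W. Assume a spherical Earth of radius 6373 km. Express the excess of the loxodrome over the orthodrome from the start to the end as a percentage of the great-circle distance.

Great circle: σ = 0.8684 rad → d_gc = Rσ = 5534.1 km
Rhumb: Δφ = -0.5498, Δλ = -0.9809, Δψ = -0.7760, q = Δφ/Δψ = 0.7085 → d_rh = R√(Δφ²+q²Δλ²) = 5647.0 km
Excess = (5647.0 − 5534.1) / 5534.1 = 112.9 / 5534.1 = 2.04% ≈ 2.0%

2.0%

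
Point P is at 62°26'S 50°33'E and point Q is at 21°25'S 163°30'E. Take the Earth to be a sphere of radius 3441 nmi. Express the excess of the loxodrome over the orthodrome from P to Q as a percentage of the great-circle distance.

Great circle: σ = 1.4145 rad → d_gc = Rσ = 4867.1 nmi
Rhumb: Δφ = +0.7159, Δλ = +1.9713, Δψ = +1.0224, q = Δφ/Δψ = 0.7002 → d_rh = R√(Δφ²+q²Δλ²) = 5350.5 nmi
Excess = (5350.5 − 4867.1) / 4867.1 = 483.4 / 4867.1 = 9.93% ≈ 9.9%

9.9%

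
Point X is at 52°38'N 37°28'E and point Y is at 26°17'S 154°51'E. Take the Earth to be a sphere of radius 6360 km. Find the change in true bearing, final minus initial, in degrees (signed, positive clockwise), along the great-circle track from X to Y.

+51.8°

At departure: θ₁ = atan2(sin Δλ cos φ₂, cos φ₁ sin φ₂ − sin φ₁ cos φ₂ cos Δλ) = 85.76°
At arrival: θ₂ = atan2(sin Δλ cos φ₁, −cos φ₂ sin φ₁ + sin φ₂ cos φ₁ cos Δλ) = 137.54°
Δθ = θ₂ − θ₁ = +51.8°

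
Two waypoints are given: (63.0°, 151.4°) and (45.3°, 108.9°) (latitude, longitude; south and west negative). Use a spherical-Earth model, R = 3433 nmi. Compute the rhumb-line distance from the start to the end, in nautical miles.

Rhumb course C = atan2(Δλ, Δψ) with Δψ = ln[tan(π/4+φ₂/2)/tan(π/4+φ₁/2)] = -0.5380, Δλ = -0.7418 → C = 234.05°
d = R·|Δφ| / |cos C| = 3433·0.30892 / 0.58712 = 1806 nmi

1806 nmi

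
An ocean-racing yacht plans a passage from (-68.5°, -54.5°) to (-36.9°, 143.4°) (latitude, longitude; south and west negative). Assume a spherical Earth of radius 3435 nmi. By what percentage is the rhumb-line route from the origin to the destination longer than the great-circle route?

Great circle: σ = 1.2873 rad → d_gc = Rσ = 4421.8 nmi
Rhumb: Δφ = +0.5515, Δλ = -2.8292, Δψ = +0.9677, q = Δφ/Δψ = 0.5699 → d_rh = R√(Δφ²+q²Δλ²) = 5853.9 nmi
Excess = (5853.9 − 4421.8) / 4421.8 = 1432.1 / 4421.8 = 32.39% ≈ 32.4%

32.4%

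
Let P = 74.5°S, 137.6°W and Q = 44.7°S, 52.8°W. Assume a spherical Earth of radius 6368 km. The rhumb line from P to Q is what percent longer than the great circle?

7.4%

Great circle: σ = 0.8023 rad → d_gc = Rσ = 5109.3 km
Rhumb: Δφ = +0.5201, Δλ = +1.4800, Δψ = +1.1204, q = Δφ/Δψ = 0.4642 → d_rh = R√(Δφ²+q²Δλ²) = 5487.4 km
Excess = (5487.4 − 5109.3) / 5109.3 = 378.1 / 5109.3 = 7.40% ≈ 7.4%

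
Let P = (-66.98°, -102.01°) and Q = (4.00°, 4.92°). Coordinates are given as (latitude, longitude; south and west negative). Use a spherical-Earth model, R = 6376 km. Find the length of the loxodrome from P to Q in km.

Rhumb course C = atan2(Δλ, Δψ) with Δψ = ln[tan(π/4+φ₂/2)/tan(π/4+φ₁/2)] = +1.6613, Δλ = +1.8663 → C = 48.33°
d = R·|Δφ| / |cos C| = 6376·1.23883 / 0.66490 = 11880 km

11880 km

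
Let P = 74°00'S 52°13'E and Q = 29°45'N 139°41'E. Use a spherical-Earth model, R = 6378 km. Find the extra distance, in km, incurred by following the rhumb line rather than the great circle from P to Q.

409 km

Great circle: cos σ = sin φ₁ sin φ₂ + cos φ₁ cos φ₂ cos Δλ,  σ = 2.0560 rad → d_gc = 13113.4 km
Rhumb line: Δψ = +2.5065, q = Δφ/Δψ = 0.7224, d_rh = R√(Δφ²+q²Δλ²) = 13522.5 km
Excess = 13522.5 − 13113.4 = 409.1 ≈ 409 km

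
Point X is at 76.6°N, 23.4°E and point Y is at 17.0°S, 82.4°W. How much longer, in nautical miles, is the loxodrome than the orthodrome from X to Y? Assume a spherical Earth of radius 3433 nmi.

429 nmi

Great circle: cos σ = sin φ₁ sin φ₂ + cos φ₁ cos φ₂ cos Δλ,  σ = 1.9228 rad → d_gc = 6600.88 nmi
Rhumb line: Δψ = -2.4427, q = Δφ/Δψ = 0.6688, d_rh = R√(Δφ²+q²Δλ²) = 7030.37 nmi
Excess = 7030.37 − 6600.88 = 429.49 ≈ 429 nmi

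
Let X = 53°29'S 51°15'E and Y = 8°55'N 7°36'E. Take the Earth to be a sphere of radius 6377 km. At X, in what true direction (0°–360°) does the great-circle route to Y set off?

θ = atan2( sin Δλ·cos φ₂ ,  cos φ₁ sin φ₂ − sin φ₁ cos φ₂ cos Δλ )
  = atan2(-0.6819, +0.6667) = 314.35°

314.4°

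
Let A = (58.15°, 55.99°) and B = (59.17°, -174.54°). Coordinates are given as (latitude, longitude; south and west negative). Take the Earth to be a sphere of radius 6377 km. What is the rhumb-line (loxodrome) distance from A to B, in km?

Δψ = ln[tan(π/4+φ₂/2)/tan(π/4+φ₁/2)] = +0.0342;  Δφ = +0.0178 rad,  Δλ = +2.2597 rad
q = Δφ/Δψ = 0.5201
d = R·√(Δφ² + q²Δλ²) = 6377·1.17533 = 7495 km

7495 km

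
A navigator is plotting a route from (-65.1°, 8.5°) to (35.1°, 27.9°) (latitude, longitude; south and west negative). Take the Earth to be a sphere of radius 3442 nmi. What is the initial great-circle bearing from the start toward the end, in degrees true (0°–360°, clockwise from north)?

16.1°

N = sin Δλ·cos φ₂ = +0.2718;  D = cos φ₁ sin φ₂ − sin φ₁ cos φ₂ cos Δλ = +0.9421
initial course = atan2(N, D) = 16.09°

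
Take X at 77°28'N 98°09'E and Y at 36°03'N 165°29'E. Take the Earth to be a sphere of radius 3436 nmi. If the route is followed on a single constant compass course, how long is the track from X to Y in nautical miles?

3129 nmi

Rhumb course C = atan2(Δλ, Δψ) with Δψ = ln[tan(π/4+φ₂/2)/tan(π/4+φ₁/2)] = -1.5336, Δλ = +1.1752 → C = 142.54°
d = R·|Δφ| / |cos C| = 3436·0.72286 / 0.79375 = 3129 nmi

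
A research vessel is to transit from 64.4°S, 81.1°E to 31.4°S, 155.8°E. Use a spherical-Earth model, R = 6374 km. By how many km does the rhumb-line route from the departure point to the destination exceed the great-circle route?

Great circle: cos σ = sin φ₁ sin φ₂ + cos φ₁ cos φ₂ cos Δλ,  σ = 0.9677 rad → d_gc = 6168.2 km
Rhumb line: Δψ = +0.9042, q = Δφ/Δψ = 0.6370, d_rh = R√(Δφ²+q²Δλ²) = 6441.8 km
Excess = 6441.8 − 6168.2 = 273.6 ≈ 274 km

274 km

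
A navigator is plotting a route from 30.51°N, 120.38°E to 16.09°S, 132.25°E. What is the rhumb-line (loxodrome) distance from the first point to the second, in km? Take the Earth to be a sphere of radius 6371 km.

Rhumb course C = atan2(Δλ, Δψ) with Δψ = ln[tan(π/4+φ₂/2)/tan(π/4+φ₁/2)] = -0.8442, Δλ = +0.2072 → C = 166.21°
d = R·|Δφ| / |cos C| = 6371·0.81332 / 0.97118 = 5335 km

5335 km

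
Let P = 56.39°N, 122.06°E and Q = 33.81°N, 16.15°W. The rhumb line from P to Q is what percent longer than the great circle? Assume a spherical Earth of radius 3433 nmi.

Great circle: σ = 1.4500 rad → d_gc = Rσ = 4977.9 nmi
Rhumb: Δφ = -0.3941, Δλ = -2.4122, Δψ = -0.5696, q = Δφ/Δψ = 0.6919 → d_rh = R√(Δφ²+q²Δλ²) = 5886.9 nmi
Excess = (5886.9 − 4977.9) / 4977.9 = 909.0 / 4977.9 = 18.26% ≈ 18.3%

18.3%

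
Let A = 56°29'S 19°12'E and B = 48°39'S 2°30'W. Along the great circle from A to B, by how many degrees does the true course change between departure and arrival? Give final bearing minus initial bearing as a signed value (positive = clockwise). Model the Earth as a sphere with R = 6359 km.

Initial bearing θ₁ = atan2(sin Δλ cos φ₂, cos φ₁ sin φ₂ − sin φ₁ cos φ₂ cos Δλ) = 291.71°
Final bearing θ₂ = (initial bearing from the destination back to the start) + 180° = 309.06°
Δθ = θ₂ − θ₁ = +17.3°

+17.3°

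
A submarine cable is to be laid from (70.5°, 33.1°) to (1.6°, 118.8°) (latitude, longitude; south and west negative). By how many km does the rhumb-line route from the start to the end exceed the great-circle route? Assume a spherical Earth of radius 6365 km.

439 km

Great circle: cos σ = sin φ₁ sin φ₂ + cos φ₁ cos φ₂ cos Δλ,  σ = 1.5194 rad → d_gc = 9671.2 km
Rhumb line: Δψ = -1.7333, q = Δφ/Δψ = 0.6938, d_rh = R√(Δφ²+q²Δλ²) = 10110.0 km
Excess = 10110.0 − 9671.2 = 438.8 ≈ 439 km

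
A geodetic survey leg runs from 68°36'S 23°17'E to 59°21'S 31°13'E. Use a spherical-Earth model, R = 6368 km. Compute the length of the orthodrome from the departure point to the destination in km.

Haversine: a = sin²(Δφ/2)+cos φ₁ cos φ₂ sin²(Δλ/2) = 0.00739;  σ = 2·atan2(√a,√(1−a))
σ = 9.864° → d = Rσ = 6368·0.17217 = 1096 km

1096 km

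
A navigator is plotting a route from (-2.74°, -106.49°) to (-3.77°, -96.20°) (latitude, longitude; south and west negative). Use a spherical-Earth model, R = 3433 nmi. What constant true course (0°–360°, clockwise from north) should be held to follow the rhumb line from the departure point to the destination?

Δψ = ln[tan(π/4+φ₂/2)/tan(π/4+φ₁/2)] = -0.0180
Δλ = +0.1796 rad (taken the short way round)
course = atan2(Δλ, Δψ) = 95.73°

95.7°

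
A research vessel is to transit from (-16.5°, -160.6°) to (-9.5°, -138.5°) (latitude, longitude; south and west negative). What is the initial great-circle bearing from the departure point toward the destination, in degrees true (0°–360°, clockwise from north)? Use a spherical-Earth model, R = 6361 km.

74.7°

N = sin Δλ·cos φ₂ = +0.3711;  D = cos φ₁ sin φ₂ − sin φ₁ cos φ₂ cos Δλ = +0.1013
initial course = atan2(N, D) = 74.73°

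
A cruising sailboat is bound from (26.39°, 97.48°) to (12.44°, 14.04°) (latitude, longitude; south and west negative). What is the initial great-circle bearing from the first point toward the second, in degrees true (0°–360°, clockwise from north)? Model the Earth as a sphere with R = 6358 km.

θ = atan2( sin Δλ·cos φ₂ ,  cos φ₁ sin φ₂ − sin φ₁ cos φ₂ cos Δλ )
  = atan2(-0.9701, +0.1434) = 278.41°

278.4°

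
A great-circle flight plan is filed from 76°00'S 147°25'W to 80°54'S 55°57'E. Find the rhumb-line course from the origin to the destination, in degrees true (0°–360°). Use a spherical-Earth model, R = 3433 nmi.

261.0°

Meridional parts: M(φ₁)=-2.0973, M(φ₂)=-2.5310 → ΔM = -0.4337;  Δλ = -2.7338 rad
tan C = Δλ / ΔM = +6.3038 → C = 260.99°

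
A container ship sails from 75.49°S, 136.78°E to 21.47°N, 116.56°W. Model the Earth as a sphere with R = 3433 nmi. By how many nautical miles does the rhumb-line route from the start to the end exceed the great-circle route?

417 nmi

Great circle: cos σ = sin φ₁ sin φ₂ + cos φ₁ cos φ₂ cos Δλ,  σ = 2.0055 rad → d_gc = 6885.0 nmi
Rhumb line: Δψ = +2.4450, q = Δφ/Δψ = 0.6921, d_rh = R√(Δφ²+q²Δλ²) = 7301.8 nmi
Excess = 7301.8 − 6885.0 = 416.8 ≈ 417 nmi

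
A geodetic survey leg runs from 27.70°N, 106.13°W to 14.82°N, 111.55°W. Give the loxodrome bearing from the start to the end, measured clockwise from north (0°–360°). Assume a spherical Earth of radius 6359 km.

201.4°

Meridional parts: M(φ₁)=+0.5035, M(φ₂)=+0.2616 → ΔM = -0.2419;  Δλ = -0.0946 rad
tan C = Δλ / ΔM = +0.3911 → C = 201.36°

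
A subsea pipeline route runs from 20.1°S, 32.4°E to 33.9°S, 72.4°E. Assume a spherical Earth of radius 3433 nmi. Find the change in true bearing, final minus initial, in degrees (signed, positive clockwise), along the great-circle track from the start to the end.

-18.9°

At departure: θ₁ = atan2(sin Δλ cos φ₂, cos φ₁ sin φ₂ − sin φ₁ cos φ₂ cos Δλ) = 119.78°
At arrival: θ₂ = atan2(sin Δλ cos φ₁, −cos φ₂ sin φ₁ + sin φ₂ cos φ₁ cos Δλ) = 100.88°
Δθ = θ₂ − θ₁ = -18.9°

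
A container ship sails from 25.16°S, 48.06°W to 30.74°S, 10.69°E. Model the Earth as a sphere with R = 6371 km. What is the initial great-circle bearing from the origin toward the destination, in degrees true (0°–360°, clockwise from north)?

N = sin Δλ·cos φ₂ = +0.7348;  D = cos φ₁ sin φ₂ − sin φ₁ cos φ₂ cos Δλ = -0.2731
initial course = atan2(N, D) = 110.39°

110.4°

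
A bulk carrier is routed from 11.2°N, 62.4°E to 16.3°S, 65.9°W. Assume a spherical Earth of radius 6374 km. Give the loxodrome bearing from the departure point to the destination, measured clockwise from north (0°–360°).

Δψ = ln[tan(π/4+φ₂/2)/tan(π/4+φ₁/2)] = -0.4851
Δλ = -2.2393 rad (taken the short way round)
course = atan2(Δλ, Δψ) = 257.78°

257.8°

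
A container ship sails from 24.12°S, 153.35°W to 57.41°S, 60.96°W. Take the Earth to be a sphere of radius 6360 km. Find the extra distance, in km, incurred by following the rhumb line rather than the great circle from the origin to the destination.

Great circle: cos σ = sin φ₁ sin φ₂ + cos φ₁ cos φ₂ cos Δλ,  σ = 1.2410 rad → d_gc = 7893.1 km
Rhumb line: Δψ = -0.7959, q = Δφ/Δψ = 0.7300, d_rh = R√(Δφ²+q²Δλ²) = 8349.0 km
Excess = 8349.0 − 7893.1 = 455.9 ≈ 456 km

456 km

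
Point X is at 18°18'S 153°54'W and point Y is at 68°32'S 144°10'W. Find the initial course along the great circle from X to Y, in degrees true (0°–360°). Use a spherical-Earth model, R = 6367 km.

175.4°

N = sin Δλ·cos φ₂ = +0.0619;  D = cos φ₁ sin φ₂ − sin φ₁ cos φ₂ cos Δλ = -0.7703
initial course = atan2(N, D) = 175.41°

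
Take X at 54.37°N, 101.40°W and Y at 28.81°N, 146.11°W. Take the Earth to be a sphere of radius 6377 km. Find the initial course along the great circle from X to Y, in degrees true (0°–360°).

θ = atan2( sin Δλ·cos φ₂ ,  cos φ₁ sin φ₂ − sin φ₁ cos φ₂ cos Δλ )
  = atan2(-0.6164, -0.2254) = 249.91°

249.9°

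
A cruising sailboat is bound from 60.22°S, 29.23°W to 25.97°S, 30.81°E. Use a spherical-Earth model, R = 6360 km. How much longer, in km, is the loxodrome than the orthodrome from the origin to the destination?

140 km

Great circle: cos σ = sin φ₁ sin φ₂ + cos φ₁ cos φ₂ cos Δλ,  σ = 0.9235 rad → d_gc = 5873.23 km
Rhumb line: Δψ = +0.8550, q = Δφ/Δψ = 0.6991, d_rh = R√(Δφ²+q²Δλ²) = 6013.66 km
Excess = 6013.66 − 5873.23 = 140.43 ≈ 140 km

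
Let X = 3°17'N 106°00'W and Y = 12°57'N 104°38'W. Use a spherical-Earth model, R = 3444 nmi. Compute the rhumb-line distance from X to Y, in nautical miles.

587 nmi

Rhumb course C = atan2(Δλ, Δψ) with Δψ = ln[tan(π/4+φ₂/2)/tan(π/4+φ₁/2)] = +0.1706, Δλ = +0.0239 → C = 7.96°
d = R·|Δφ| / |cos C| = 3444·0.16872 / 0.99037 = 587 nmi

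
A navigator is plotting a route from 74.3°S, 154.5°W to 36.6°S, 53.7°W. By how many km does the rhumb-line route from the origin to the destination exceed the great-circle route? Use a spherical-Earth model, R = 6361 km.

Great circle: cos σ = sin φ₁ sin φ₂ + cos φ₁ cos φ₂ cos Δλ,  σ = 1.0083 rad → d_gc = 6414.0 km
Rhumb line: Δψ = +1.2942, q = Δφ/Δψ = 0.5084, d_rh = R√(Δφ²+q²Δλ²) = 7063.4 km
Excess = 7063.4 − 6414.0 = 649.4 ≈ 649 km

649 km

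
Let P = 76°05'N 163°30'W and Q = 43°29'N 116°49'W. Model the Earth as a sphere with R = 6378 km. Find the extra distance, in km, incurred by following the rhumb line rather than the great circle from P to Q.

89 km

Great circle: cos σ = sin φ₁ sin φ₂ + cos φ₁ cos φ₂ cos Δλ,  σ = 0.6638 rad → d_gc = 4233.7 km
Rhumb line: Δψ = -1.2589, q = Δφ/Δψ = 0.4520, d_rh = R√(Δφ²+q²Δλ²) = 4322.6 km
Excess = 4322.6 − 4233.7 = 88.9 ≈ 89 km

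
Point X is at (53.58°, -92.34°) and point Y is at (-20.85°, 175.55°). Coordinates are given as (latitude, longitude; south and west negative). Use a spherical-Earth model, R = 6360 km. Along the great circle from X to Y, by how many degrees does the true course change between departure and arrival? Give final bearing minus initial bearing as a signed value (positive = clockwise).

At departure: θ₁ = atan2(sin Δλ cos φ₂, cos φ₁ sin φ₂ − sin φ₁ cos φ₂ cos Δλ) = 258.88°
At arrival: θ₂ = atan2(sin Δλ cos φ₁, −cos φ₂ sin φ₁ + sin φ₂ cos φ₁ cos Δλ) = 218.56°
Δθ = θ₂ − θ₁ = -40.3°

-40.3°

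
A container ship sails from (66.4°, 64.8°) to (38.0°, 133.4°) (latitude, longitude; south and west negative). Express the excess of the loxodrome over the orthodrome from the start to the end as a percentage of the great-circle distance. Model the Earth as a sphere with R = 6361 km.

4.1%

Great circle: σ = 0.8240 rad → d_gc = Rσ = 5241.6 km
Rhumb: Δφ = -0.4957, Δλ = +1.1973, Δψ = -0.8479, q = Δφ/Δψ = 0.5846 → d_rh = R√(Δφ²+q²Δλ²) = 5455.8 km
Excess = (5455.8 − 5241.6) / 5241.6 = 214.2 / 5241.6 = 4.09% ≈ 4.1%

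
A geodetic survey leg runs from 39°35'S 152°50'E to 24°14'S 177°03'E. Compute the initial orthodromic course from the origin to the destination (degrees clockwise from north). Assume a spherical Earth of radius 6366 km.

60.3°

N = sin Δλ·cos φ₂ = +0.3740;  D = cos φ₁ sin φ₂ − sin φ₁ cos φ₂ cos Δλ = +0.2136
initial course = atan2(N, D) = 60.27°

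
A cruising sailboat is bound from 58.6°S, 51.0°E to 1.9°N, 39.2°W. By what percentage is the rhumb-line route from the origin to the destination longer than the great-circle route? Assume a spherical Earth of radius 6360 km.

Great circle: σ = 1.6009 rad → d_gc = Rσ = 10181.8 km
Rhumb: Δφ = +1.0559, Δλ = -1.5743, Δψ = +1.3023, q = Δφ/Δψ = 0.8108 → d_rh = R√(Δφ²+q²Δλ²) = 10536.2 km
Excess = (10536.2 − 10181.8) / 10181.8 = 354.4 / 10181.8 = 3.48% ≈ 3.5%

3.5%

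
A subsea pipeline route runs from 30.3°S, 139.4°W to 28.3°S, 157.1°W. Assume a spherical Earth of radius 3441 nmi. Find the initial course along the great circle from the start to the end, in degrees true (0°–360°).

273.0°

N = sin Δλ·cos φ₂ = -0.2677;  D = cos φ₁ sin φ₂ − sin φ₁ cos φ₂ cos Δλ = +0.0139
initial course = atan2(N, D) = 272.97°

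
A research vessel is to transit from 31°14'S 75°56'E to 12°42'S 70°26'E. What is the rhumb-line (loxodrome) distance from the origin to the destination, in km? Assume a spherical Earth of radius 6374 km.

2138 km

Δψ = ln[tan(π/4+φ₂/2)/tan(π/4+φ₁/2)] = +0.3508;  Δφ = +0.3235 rad,  Δλ = -0.0960 rad
q = Δφ/Δψ = 0.9220
d = R·√(Δφ² + q²Δλ²) = 6374·0.33536 = 2138 km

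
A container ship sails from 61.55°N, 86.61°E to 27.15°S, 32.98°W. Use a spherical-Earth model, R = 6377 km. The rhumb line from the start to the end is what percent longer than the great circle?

4.3%

Great circle: σ = 2.2275 rad → d_gc = Rσ = 14204.9 km
Rhumb: Δφ = -1.5481, Δλ = -2.0872, Δψ = -1.8650, q = Δφ/Δψ = 0.8301 → d_rh = R√(Δφ²+q²Δλ²) = 14816.6 km
Excess = (14816.6 − 14204.9) / 14204.9 = 611.7 / 14204.9 = 4.31% ≈ 4.3%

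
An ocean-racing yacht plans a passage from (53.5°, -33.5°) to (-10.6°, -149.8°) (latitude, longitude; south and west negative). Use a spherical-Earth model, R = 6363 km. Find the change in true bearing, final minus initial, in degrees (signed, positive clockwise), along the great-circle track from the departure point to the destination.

-69.6°

Initial bearing θ₁ = atan2(sin Δλ cos φ₂, cos φ₁ sin φ₂ − sin φ₁ cos φ₂ cos Δλ) = 285.28°
Final bearing θ₂ = (initial bearing from the destination back to the start) + 180° = 215.72°
Δθ = θ₂ − θ₁ = -69.6°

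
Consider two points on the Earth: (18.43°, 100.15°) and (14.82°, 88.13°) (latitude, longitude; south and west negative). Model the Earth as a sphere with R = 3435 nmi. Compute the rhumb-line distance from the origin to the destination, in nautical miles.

Δψ = ln[tan(π/4+φ₂/2)/tan(π/4+φ₁/2)] = -0.0658;  Δφ = -0.0630 rad,  Δλ = -0.2098 rad
q = Δφ/Δψ = 0.9580
d = R·√(Δφ² + q²Δλ²) = 3435·0.21062 = 723 nmi

723 nmi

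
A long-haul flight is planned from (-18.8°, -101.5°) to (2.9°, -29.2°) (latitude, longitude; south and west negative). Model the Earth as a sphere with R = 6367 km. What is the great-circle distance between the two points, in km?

8253 km

cos σ = sin φ₁ sin φ₂ + cos φ₁ cos φ₂ cos Δλ
      = sin(-18.80°)sin(2.90°) + cos(-18.80°)cos(2.90°)cos(72.30°) = 0.2711
σ = 74.268° → d = Rσ = 6367·1.29622 = 8253 km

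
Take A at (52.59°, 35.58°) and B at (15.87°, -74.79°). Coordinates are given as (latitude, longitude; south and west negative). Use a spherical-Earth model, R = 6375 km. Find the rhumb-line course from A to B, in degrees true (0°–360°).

247.4°

Meridional parts: M(φ₁)=+1.0830, M(φ₂)=+0.2806 → ΔM = -0.8024;  Δλ = -1.9263 rad
tan C = Δλ / ΔM = +2.4007 → C = 247.39°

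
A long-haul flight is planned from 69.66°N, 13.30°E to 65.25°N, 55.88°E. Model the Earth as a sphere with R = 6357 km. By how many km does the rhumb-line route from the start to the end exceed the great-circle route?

37 km

Great circle: cos σ = sin φ₁ sin φ₂ + cos φ₁ cos φ₂ cos Δλ,  σ = 0.2885 rad → d_gc = 1834.0 km
Rhumb line: Δψ = -0.2014, q = Δφ/Δψ = 0.3822, d_rh = R√(Δφ²+q²Δλ²) = 1870.8 km
Excess = 1870.8 − 1834.0 = 36.8 ≈ 37 km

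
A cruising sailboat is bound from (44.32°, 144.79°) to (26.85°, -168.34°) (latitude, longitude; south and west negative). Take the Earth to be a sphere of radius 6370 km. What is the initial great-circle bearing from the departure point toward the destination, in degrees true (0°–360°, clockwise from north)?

N = sin Δλ·cos φ₂ = +0.6511;  D = cos φ₁ sin φ₂ − sin φ₁ cos φ₂ cos Δλ = -0.1030
initial course = atan2(N, D) = 98.99°

99.0°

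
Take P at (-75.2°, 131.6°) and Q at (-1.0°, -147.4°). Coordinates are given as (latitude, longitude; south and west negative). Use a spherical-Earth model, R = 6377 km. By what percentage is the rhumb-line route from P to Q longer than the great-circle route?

4.3%

Great circle: σ = 1.5139 rad → d_gc = Rσ = 9654.4 km
Rhumb: Δφ = +1.2950, Δλ = +1.4137, Δψ = +2.0237, q = Δφ/Δψ = 0.6399 → d_rh = R√(Δφ²+q²Δλ²) = 10074.0 km
Excess = (10074.0 − 9654.4) / 9654.4 = 419.6 / 9654.4 = 4.346% ≈ 4.3%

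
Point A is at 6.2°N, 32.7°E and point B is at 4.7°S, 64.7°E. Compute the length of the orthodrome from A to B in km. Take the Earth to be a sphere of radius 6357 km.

3745 km

Haversine: a = sin²(Δφ/2)+cos φ₁ cos φ₂ sin²(Δλ/2) = 0.08430;  σ = 2·atan2(√a,√(1−a))
σ = 33.757° → d = Rσ = 6357·0.58917 = 3745 km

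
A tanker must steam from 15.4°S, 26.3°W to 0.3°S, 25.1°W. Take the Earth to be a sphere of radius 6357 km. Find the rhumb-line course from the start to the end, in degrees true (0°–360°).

Meridional parts: M(φ₁)=-0.2721, M(φ₂)=-0.0052 → ΔM = +0.2668;  Δλ = +0.0209 rad
tan C = Δλ / ΔM = +0.0785 → C = 4.49°

4.5°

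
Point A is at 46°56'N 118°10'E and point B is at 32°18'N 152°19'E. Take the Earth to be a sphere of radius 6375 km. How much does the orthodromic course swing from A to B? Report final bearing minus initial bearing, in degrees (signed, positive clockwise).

+22.3°

Initial bearing θ₁ = atan2(sin Δλ cos φ₂, cos φ₁ sin φ₂ − sin φ₁ cos φ₂ cos Δλ) = 107.12°
Final bearing θ₂ = (initial bearing from the destination back to the start) + 180° = 129.46°
Δθ = θ₂ − θ₁ = +22.3°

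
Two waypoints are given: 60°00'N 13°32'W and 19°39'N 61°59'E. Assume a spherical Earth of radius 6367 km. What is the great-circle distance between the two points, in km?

Haversine: a = sin²(Δφ/2)+cos φ₁ cos φ₂ sin²(Δλ/2) = 0.29551;  σ = 2·atan2(√a,√(1−a))
σ = 65.859° → d = Rσ = 6367·1.14945 = 7319 km

7319 km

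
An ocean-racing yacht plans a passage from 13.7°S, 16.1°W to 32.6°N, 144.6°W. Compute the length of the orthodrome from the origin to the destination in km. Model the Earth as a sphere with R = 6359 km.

cos σ = sin φ₁ sin φ₂ + cos φ₁ cos φ₂ cos Δλ
      = sin(-13.70°)sin(32.60°) + cos(-13.70°)cos(32.60°)cos(-128.50°) = -0.6371
σ = 129.577° → d = Rσ = 6359·2.26155 = 14381 km

14381 km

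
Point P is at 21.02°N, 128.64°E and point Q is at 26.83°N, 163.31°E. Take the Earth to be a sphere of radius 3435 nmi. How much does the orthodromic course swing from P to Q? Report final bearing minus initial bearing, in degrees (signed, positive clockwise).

Initial bearing θ₁ = atan2(sin Δλ cos φ₂, cos φ₁ sin φ₂ − sin φ₁ cos φ₂ cos Δλ) = 72.70°
Final bearing θ₂ = (initial bearing from the destination back to the start) + 180° = 87.15°
Δθ = θ₂ − θ₁ = +14.4°

+14.4°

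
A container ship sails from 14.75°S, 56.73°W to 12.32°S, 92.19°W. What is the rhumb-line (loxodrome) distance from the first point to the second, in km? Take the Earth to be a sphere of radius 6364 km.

Δψ = ln[tan(π/4+φ₂/2)/tan(π/4+φ₁/2)] = +0.0436;  Δφ = +0.0424 rad,  Δλ = -0.6189 rad
q = Δφ/Δψ = 0.9721
d = R·√(Δφ² + q²Δλ²) = 6364·0.60315 = 3838 km

3838 km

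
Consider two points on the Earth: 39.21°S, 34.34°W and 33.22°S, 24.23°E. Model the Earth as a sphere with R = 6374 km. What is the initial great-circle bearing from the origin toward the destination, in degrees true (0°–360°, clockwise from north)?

101.8°

θ = atan2( sin Δλ·cos φ₂ ,  cos φ₁ sin φ₂ − sin φ₁ cos φ₂ cos Δλ )
  = atan2(+0.7138, -0.1487) = 101.77°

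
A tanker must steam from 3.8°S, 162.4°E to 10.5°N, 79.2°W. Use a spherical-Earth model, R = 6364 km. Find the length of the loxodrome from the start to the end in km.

Δψ = ln[tan(π/4+φ₂/2)/tan(π/4+φ₁/2)] = +0.2507;  Δφ = +0.2496 rad,  Δλ = +2.0665 rad
q = Δφ/Δψ = 0.9957
d = R·√(Δφ² + q²Δλ²) = 6364·2.07262 = 13190 km

13190 km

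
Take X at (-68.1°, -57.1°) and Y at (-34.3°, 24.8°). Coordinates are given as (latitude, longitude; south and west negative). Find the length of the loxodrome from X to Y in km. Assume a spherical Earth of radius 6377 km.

6542 km

Δψ = ln[tan(π/4+φ₂/2)/tan(π/4+φ₁/2)] = +1.0046;  Δφ = +0.5899 rad,  Δλ = +1.4294 rad
q = Δφ/Δψ = 0.5872
d = R·√(Δφ² + q²Δλ²) = 6377·1.02594 = 6542 km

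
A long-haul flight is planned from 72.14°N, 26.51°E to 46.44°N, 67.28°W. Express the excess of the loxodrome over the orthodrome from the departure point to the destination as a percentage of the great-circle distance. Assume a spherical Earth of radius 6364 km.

Great circle: σ = 0.8288 rad → d_gc = Rσ = 5274.5 km
Rhumb: Δφ = -0.4485, Δλ = -1.6369, Δψ = -0.9333, q = Δφ/Δψ = 0.4806 → d_rh = R√(Δφ²+q²Δλ²) = 5763.4 km
Excess = (5763.4 − 5274.5) / 5274.5 = 488.9 / 5274.5 = 9.27% ≈ 9.3%

9.3%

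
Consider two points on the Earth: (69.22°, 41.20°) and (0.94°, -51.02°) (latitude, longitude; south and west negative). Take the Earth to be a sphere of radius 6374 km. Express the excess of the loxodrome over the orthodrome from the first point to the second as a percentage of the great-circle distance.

5.2%

Great circle: σ = 1.5692 rad → d_gc = Rσ = 10002.1 km
Rhumb: Δφ = -1.1917, Δλ = -1.6095, Δψ = -1.6799, q = Δφ/Δψ = 0.7094 → d_rh = R√(Δφ²+q²Δλ²) = 10519.7 km
Excess = (10519.7 − 10002.1) / 10002.1 = 517.6 / 10002.1 = 5.17% ≈ 5.2%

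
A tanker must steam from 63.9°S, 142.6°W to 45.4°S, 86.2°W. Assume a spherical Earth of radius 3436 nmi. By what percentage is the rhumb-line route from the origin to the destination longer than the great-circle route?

Great circle: σ = 0.6260 rad → d_gc = Rσ = 2151.0 nmi
Rhumb: Δφ = +0.3229, Δλ = +0.9844, Δψ = +0.5707, q = Δφ/Δψ = 0.5658 → d_rh = R√(Δφ²+q²Δλ²) = 2212.1 nmi
Excess = (2212.1 − 2151.0) / 2151.0 = 61.1 / 2151.0 = 2.84% ≈ 2.8%

2.8%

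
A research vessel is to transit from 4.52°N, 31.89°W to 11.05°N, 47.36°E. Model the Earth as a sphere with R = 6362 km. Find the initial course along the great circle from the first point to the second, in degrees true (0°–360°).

N = sin Δλ·cos φ₂ = +0.9642;  D = cos φ₁ sin φ₂ − sin φ₁ cos φ₂ cos Δλ = +0.1766
initial course = atan2(N, D) = 79.62°

79.6°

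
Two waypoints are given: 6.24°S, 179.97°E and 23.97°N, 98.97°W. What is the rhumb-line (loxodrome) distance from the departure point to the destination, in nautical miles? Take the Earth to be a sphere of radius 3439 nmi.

5083 nmi

Δψ = ln[tan(π/4+φ₂/2)/tan(π/4+φ₁/2)] = +0.5402;  Δφ = +0.5273 rad,  Δλ = +1.4148 rad
q = Δφ/Δψ = 0.9760
d = R·√(Δφ² + q²Δλ²) = 3439·1.47801 = 5083 nmi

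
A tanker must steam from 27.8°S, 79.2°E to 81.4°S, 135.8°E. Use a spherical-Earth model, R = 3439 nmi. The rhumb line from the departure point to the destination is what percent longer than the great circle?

2.8%

Great circle: σ = 1.0075 rad → d_gc = Rσ = 3464.9 nmi
Rhumb: Δφ = -0.9355, Δλ = +0.9879, Δψ = -2.0823, q = Δφ/Δψ = 0.4493 → d_rh = R√(Δφ²+q²Δλ²) = 3560.8 nmi
Excess = (3560.8 − 3464.9) / 3464.9 = 95.9 / 3464.9 = 2.77% ≈ 2.8%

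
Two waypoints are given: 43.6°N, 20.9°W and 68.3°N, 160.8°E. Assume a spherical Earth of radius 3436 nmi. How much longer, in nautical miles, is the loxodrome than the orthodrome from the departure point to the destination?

1833 nmi

Great circle: cos σ = sin φ₁ sin φ₂ + cos φ₁ cos φ₂ cos Δλ,  σ = 1.1884 rad → d_gc = 4083.5 nmi
Rhumb line: Δψ = +0.8048, q = Δφ/Δψ = 0.5357, d_rh = R√(Δφ²+q²Δλ²) = 5916.1 nmi
Excess = 5916.1 − 4083.5 = 1832.6 ≈ 1833 nmi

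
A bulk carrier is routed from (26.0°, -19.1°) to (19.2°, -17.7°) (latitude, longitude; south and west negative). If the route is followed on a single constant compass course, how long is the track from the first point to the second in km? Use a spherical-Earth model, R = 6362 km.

769 km

Rhumb course C = atan2(Δλ, Δψ) with Δψ = ln[tan(π/4+φ₂/2)/tan(π/4+φ₁/2)] = -0.1287, Δλ = +0.0244 → C = 169.25°
d = R·|Δφ| / |cos C| = 6362·0.11868 / 0.98244 = 769 km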